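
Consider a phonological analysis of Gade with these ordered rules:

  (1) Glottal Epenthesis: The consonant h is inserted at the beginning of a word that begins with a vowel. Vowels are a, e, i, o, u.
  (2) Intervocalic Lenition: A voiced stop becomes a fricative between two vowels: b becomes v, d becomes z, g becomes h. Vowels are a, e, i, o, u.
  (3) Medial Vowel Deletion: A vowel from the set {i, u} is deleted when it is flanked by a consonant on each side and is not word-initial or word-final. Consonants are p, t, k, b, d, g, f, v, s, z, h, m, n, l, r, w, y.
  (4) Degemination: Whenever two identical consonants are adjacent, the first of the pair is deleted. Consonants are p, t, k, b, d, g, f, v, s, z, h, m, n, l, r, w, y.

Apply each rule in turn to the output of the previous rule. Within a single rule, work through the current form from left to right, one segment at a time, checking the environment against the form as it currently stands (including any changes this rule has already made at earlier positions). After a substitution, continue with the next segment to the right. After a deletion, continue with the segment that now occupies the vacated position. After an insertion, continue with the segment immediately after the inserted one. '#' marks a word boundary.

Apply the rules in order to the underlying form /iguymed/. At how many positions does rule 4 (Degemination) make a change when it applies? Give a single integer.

1

(1) Glottal Epenthesis: [iguymed] → [higuymed]
(2) Intervocalic Lenition: [higuymed] → [hihuymed]
(3) Medial Vowel Deletion: [hihuymed] → [hhymed]
(4) Degemination: [hhymed] → [hymed]
Rule 4 changed 1 position(s).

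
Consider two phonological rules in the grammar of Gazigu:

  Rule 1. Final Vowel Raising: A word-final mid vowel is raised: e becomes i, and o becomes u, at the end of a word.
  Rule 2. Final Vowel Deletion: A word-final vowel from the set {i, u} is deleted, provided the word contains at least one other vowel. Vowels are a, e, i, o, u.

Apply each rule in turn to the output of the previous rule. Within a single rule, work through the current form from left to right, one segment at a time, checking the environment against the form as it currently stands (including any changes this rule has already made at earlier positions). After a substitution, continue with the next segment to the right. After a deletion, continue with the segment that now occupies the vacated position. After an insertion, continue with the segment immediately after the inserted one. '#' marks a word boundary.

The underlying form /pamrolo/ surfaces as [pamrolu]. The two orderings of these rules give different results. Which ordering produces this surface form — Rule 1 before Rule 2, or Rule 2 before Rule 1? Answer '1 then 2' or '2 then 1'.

2 then 1

Order 1 then 2:
  1 Final Vowel Raising: [pamrolo] → [pamrolu]
  2 Final Vowel Deletion: [pamrolu] → [pamrol]
  result: [pamrol]
Order 2 then 1:
  2 Final Vowel Deletion: no change — [pamrolo]
  1 Final Vowel Raising: [pamrolo] → [pamrolu]
  result: [pamrolu]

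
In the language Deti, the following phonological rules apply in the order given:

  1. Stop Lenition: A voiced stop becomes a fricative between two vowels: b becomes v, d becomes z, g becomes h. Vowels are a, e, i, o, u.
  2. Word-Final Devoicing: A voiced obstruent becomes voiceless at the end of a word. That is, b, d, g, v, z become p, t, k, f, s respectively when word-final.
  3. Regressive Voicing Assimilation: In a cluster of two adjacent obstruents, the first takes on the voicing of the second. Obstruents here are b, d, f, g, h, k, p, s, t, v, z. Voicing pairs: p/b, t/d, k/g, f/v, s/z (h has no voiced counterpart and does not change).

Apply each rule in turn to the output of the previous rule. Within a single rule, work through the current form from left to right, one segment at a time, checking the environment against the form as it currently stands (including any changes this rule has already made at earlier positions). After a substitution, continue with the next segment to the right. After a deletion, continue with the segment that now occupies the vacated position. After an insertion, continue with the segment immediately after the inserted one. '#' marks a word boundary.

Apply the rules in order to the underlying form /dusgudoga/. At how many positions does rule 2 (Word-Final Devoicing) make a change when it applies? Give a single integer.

1 Stop Lenition: [dusgudoga] → [dusguzoha]
2 Word-Final Devoicing: no change — [dusguzoha]
3 Regressive Voicing Assimilation: [dusguzoha] → [duzguzoha]
Rule 2 changed 0 position(s).

0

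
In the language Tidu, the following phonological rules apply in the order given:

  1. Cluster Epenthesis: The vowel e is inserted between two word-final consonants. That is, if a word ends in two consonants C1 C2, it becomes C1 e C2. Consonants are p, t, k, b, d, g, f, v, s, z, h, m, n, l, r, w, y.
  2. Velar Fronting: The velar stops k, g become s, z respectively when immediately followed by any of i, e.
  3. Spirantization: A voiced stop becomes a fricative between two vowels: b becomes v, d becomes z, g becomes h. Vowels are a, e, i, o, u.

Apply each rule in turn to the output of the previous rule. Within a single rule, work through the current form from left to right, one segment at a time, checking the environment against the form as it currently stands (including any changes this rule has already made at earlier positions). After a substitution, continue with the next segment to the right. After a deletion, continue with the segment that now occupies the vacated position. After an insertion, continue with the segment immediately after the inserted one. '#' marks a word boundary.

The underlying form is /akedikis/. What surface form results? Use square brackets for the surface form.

[asezisis]

1 Cluster Epenthesis: no change — [akedikis]
2 Velar Fronting: [akedikis] → [asedisis]
3 Spirantization: [asedisis] → [asezisis]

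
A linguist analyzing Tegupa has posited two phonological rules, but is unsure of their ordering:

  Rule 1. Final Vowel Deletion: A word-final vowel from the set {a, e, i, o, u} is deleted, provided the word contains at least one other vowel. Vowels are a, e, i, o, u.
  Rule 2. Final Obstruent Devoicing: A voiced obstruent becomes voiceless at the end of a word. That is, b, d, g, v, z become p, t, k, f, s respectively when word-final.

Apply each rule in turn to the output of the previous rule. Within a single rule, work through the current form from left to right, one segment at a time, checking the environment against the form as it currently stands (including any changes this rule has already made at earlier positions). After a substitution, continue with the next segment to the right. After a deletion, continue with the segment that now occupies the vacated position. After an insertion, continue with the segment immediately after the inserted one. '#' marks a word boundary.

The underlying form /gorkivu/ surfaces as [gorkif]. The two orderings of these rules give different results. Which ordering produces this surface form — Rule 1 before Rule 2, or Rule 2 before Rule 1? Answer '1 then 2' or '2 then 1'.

1 then 2

Order 1 then 2:
  1 Final Vowel Deletion: [gorkivu] → [gorkiv]
  2 Final Obstruent Devoicing: [gorkiv] → [gorkif]
  result: [gorkif]
Order 2 then 1:
  2 Final Obstruent Devoicing: no change — [gorkivu]
  1 Final Vowel Deletion: [gorkivu] → [gorkiv]
  result: [gorkiv]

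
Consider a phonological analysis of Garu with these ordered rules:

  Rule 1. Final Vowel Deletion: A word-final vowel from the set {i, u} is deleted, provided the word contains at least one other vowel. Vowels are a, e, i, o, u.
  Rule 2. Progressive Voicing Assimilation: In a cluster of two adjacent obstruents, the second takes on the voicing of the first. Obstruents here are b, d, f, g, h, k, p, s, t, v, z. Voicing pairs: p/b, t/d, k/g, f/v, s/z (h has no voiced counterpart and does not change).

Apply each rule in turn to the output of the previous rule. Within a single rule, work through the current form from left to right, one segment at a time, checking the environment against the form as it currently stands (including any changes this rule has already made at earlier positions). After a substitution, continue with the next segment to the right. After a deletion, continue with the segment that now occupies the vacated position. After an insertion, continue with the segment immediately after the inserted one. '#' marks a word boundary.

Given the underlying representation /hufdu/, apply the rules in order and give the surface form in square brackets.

[huft]

Rule 1 Final Vowel Deletion: [hufdu] → [hufd]
Rule 2 Progressive Voicing Assimilation: [hufd] → [huft]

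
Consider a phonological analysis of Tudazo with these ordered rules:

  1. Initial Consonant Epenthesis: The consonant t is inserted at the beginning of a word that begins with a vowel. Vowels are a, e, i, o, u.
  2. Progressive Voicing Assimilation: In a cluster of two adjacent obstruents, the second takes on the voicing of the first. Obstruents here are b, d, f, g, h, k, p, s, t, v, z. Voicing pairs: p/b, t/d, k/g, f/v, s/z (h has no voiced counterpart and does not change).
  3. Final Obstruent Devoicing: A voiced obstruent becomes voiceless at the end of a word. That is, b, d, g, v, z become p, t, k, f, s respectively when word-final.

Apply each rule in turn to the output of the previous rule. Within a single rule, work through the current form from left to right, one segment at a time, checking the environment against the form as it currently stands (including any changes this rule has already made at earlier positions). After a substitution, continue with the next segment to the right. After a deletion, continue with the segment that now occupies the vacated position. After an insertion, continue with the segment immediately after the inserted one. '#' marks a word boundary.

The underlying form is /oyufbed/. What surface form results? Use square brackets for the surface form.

[toyufpet]

1 Initial Consonant Epenthesis: [oyufbed] → [toyufbed]
2 Progressive Voicing Assimilation: [toyufbed] → [toyufped]
3 Final Obstruent Devoicing: [toyufped] → [toyufpet]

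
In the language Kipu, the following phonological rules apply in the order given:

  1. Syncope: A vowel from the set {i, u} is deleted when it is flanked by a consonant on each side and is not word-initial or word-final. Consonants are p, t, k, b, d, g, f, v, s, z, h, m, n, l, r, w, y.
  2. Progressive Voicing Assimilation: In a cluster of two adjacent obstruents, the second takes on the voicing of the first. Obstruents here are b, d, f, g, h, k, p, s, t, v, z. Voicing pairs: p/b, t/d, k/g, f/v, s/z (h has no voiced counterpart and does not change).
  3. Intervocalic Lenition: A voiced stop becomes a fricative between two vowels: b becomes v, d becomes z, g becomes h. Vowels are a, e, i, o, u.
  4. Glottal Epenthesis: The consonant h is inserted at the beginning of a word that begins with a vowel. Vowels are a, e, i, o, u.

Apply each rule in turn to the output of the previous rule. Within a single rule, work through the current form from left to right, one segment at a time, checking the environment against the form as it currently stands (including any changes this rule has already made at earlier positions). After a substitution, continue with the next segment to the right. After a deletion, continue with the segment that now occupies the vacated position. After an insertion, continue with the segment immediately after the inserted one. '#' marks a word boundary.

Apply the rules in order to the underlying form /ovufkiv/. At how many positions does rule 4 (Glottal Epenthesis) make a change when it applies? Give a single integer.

1

1 Syncope: [ovufkiv] → [ovfkv]
2 Progressive Voicing Assimilation: [ovfkv] → [ovvgv]
3 Intervocalic Lenition: no change — [ovvgv]
4 Glottal Epenthesis: [ovvgv] → [hovvgv]
Rule 4 changed 1 position(s).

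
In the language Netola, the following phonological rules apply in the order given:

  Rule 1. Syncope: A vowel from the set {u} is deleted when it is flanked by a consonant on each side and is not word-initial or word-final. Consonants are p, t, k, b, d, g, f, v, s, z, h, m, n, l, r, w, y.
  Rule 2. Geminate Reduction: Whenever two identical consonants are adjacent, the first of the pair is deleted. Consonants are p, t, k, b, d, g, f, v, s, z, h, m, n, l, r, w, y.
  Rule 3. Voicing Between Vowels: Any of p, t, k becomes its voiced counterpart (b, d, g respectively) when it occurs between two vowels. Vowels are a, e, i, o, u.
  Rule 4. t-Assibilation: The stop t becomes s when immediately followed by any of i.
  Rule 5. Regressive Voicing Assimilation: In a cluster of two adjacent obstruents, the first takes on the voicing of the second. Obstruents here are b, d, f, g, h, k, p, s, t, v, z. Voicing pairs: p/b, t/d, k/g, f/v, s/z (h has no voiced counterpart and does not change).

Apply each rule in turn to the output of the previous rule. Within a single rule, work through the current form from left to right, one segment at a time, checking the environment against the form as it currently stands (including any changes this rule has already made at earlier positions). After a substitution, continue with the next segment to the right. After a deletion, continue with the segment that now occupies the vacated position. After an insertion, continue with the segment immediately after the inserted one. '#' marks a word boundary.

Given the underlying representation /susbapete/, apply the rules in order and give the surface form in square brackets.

[zbabede]

Rule 1 Syncope: [susbapete] → [ssbapete]
Rule 2 Geminate Reduction: [ssbapete] → [sbapete]
Rule 3 Voicing Between Vowels: [sbapete] → [sbabede]
Rule 4 t-Assibilation: no change — [sbabede]
Rule 5 Regressive Voicing Assimilation: [sbabede] → [zbabede]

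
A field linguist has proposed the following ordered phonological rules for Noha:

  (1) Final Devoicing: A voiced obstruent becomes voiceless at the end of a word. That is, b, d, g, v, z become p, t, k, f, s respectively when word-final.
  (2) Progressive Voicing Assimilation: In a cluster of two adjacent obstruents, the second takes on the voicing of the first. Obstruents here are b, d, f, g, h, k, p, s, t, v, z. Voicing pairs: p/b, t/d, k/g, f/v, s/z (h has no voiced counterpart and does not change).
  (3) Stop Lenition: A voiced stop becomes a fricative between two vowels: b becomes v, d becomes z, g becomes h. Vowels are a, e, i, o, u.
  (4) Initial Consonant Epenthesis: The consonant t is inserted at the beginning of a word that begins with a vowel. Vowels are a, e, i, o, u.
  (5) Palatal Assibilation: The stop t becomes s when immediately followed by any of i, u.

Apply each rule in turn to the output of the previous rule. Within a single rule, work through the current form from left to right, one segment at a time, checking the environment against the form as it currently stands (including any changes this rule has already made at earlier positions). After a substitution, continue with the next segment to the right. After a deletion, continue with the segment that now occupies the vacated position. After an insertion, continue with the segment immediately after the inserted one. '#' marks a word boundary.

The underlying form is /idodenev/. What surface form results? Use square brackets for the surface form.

(1) Final Devoicing: [idodenev] → [idodenef]
(2) Progressive Voicing Assimilation: no change — [idodenef]
(3) Stop Lenition: [idodenef] → [izozenef]
(4) Initial Consonant Epenthesis: [izozenef] → [tizozenef]
(5) Palatal Assibilation: [tizozenef] → [sizozenef]

[sizozenef]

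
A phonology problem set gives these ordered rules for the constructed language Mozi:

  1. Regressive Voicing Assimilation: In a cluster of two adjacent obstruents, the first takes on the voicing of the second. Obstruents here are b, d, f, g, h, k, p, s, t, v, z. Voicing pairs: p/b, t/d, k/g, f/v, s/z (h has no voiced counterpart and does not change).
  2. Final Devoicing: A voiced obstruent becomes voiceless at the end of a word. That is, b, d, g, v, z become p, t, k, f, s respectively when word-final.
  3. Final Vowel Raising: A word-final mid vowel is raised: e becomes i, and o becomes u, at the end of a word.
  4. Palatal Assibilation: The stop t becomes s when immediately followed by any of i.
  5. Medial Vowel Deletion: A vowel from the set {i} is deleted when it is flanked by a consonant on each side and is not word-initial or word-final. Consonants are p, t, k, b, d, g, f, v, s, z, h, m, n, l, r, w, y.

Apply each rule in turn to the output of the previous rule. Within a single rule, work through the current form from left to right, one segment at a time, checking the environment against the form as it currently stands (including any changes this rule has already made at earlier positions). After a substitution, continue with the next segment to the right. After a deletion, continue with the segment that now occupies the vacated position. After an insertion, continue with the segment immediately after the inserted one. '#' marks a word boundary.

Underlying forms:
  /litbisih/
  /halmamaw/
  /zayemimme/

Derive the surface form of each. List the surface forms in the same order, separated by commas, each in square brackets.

/litbisih/:
  1 Regressive Voicing Assimilation: [litbisih] → [lidbisih]
  2 Final Devoicing: no change — [lidbisih]
  3 Final Vowel Raising: no change — [lidbisih]
  4 Palatal Assibilation: no change — [lidbisih]
  5 Medial Vowel Deletion: [lidbisih] → [ldbsh]
/halmamaw/:
  1 Regressive Voicing Assimilation: no change — [halmamaw]
  2 Final Devoicing: no change — [halmamaw]
  3 Final Vowel Raising: no change — [halmamaw]
  4 Palatal Assibilation: no change — [halmamaw]
  5 Medial Vowel Deletion: no change — [halmamaw]
/zayemimme/:
  1 Regressive Voicing Assimilation: no change — [zayemimme]
  2 Final Devoicing: no change — [zayemimme]
  3 Final Vowel Raising: [zayemimme] → [zayemimmi]
  4 Palatal Assibilation: no change — [zayemimmi]
  5 Medial Vowel Deletion: [zayemimmi] → [zayemmmi]

[ldbsh], [halmamaw], [zayemmmi]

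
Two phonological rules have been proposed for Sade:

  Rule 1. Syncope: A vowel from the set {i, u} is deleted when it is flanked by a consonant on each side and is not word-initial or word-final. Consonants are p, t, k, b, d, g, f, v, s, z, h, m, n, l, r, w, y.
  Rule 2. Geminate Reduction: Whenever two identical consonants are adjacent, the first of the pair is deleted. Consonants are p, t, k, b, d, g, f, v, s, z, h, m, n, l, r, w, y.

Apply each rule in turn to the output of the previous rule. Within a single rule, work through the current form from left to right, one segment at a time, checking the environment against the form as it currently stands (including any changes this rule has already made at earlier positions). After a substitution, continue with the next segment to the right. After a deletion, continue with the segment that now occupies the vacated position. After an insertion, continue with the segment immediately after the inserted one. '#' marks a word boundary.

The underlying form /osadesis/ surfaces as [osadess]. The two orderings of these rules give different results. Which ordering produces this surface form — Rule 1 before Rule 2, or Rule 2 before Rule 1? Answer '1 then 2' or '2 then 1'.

2 then 1

Order 1 then 2:
  1 Syncope: [osadesis] → [osadess]
  2 Geminate Reduction: [osadess] → [osades]
  result: [osades]
Order 2 then 1:
  2 Geminate Reduction: no change — [osadesis]
  1 Syncope: [osadesis] → [osadess]
  result: [osadess]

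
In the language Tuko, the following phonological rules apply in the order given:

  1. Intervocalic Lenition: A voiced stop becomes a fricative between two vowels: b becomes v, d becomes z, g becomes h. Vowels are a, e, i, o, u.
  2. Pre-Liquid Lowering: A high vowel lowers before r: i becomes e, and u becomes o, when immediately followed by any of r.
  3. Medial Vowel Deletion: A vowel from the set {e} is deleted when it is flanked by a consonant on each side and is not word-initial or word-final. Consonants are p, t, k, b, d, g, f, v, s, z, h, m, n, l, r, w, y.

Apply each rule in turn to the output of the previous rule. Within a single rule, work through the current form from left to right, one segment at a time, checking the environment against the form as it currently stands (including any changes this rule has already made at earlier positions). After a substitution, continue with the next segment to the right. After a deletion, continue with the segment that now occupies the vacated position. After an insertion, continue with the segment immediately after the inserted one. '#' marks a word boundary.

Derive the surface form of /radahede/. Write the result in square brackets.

[razahze]

1 Intervocalic Lenition: [radahede] → [razaheze]
2 Pre-Liquid Lowering: no change — [razaheze]
3 Medial Vowel Deletion: [razaheze] → [razahze]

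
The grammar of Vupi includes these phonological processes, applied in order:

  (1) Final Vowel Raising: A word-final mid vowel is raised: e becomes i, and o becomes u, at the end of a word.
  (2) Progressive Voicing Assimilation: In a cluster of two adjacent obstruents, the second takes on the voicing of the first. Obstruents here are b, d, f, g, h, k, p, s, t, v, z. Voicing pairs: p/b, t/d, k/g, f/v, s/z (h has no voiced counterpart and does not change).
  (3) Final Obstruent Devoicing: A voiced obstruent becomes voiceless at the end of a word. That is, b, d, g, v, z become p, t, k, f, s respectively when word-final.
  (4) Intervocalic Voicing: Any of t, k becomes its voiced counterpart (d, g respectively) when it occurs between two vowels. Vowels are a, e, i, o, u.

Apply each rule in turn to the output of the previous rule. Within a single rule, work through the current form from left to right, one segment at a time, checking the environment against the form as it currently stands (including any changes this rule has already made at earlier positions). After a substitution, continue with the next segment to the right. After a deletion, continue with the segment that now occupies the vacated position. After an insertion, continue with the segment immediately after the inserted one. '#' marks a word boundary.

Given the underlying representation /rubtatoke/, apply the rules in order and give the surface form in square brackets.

(1) Final Vowel Raising: [rubtatoke] → [rubtatoki]
(2) Progressive Voicing Assimilation: [rubtatoki] → [rubdatoki]
(3) Final Obstruent Devoicing: no change — [rubdatoki]
(4) Intervocalic Voicing: [rubdatoki] → [rubdadogi]

[rubdadogi]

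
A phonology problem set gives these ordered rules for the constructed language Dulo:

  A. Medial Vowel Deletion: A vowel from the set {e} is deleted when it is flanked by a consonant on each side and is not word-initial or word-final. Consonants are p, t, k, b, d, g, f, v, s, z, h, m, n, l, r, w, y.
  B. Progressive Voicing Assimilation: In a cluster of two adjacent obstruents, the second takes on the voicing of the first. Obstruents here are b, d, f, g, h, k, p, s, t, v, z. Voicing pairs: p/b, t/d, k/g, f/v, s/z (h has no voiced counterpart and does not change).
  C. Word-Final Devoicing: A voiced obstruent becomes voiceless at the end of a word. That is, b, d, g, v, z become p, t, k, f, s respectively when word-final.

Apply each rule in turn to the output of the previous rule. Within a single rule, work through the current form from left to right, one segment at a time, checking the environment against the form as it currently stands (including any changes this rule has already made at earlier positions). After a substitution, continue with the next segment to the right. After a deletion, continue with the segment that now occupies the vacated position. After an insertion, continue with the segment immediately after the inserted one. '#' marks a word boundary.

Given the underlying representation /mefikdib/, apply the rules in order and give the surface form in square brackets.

A Medial Vowel Deletion: [mefikdib] → [mfikdib]
B Progressive Voicing Assimilation: [mfikdib] → [mfiktib]
C Word-Final Devoicing: [mfiktib] → [mfiktip]

[mfiktip]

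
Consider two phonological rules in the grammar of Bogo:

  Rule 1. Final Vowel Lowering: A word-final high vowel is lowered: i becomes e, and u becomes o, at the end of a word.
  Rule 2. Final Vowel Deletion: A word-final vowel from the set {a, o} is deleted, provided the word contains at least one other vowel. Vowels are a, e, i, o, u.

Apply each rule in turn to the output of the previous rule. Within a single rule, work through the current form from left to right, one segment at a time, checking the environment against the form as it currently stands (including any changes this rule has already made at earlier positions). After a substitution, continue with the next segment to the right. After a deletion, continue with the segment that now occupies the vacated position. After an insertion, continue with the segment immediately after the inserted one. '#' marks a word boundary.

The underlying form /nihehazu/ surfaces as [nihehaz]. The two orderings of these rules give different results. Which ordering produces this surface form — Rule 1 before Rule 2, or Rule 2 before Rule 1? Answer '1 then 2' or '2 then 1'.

Order 1 then 2:
  1 Final Vowel Lowering: [nihehazu] → [nihehazo]
  2 Final Vowel Deletion: [nihehazo] → [nihehaz]
  result: [nihehaz]
Order 2 then 1:
  2 Final Vowel Deletion: no change — [nihehazu]
  1 Final Vowel Lowering: [nihehazu] → [nihehazo]
  result: [nihehazo]

1 then 2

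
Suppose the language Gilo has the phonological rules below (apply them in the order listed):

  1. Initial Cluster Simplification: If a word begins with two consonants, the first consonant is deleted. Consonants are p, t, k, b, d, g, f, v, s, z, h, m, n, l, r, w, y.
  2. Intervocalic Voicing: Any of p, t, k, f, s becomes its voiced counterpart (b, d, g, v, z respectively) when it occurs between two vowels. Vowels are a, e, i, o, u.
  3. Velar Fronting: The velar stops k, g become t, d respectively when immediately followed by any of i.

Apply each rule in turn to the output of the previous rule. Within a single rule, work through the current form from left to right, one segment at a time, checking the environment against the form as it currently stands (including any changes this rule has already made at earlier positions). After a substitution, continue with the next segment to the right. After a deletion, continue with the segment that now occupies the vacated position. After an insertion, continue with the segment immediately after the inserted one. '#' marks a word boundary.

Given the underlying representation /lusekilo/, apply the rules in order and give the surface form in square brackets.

[luzedilo]

1 Initial Cluster Simplification: no change — [lusekilo]
2 Intervocalic Voicing: [lusekilo] → [luzegilo]
3 Velar Fronting: [luzegilo] → [luzedilo]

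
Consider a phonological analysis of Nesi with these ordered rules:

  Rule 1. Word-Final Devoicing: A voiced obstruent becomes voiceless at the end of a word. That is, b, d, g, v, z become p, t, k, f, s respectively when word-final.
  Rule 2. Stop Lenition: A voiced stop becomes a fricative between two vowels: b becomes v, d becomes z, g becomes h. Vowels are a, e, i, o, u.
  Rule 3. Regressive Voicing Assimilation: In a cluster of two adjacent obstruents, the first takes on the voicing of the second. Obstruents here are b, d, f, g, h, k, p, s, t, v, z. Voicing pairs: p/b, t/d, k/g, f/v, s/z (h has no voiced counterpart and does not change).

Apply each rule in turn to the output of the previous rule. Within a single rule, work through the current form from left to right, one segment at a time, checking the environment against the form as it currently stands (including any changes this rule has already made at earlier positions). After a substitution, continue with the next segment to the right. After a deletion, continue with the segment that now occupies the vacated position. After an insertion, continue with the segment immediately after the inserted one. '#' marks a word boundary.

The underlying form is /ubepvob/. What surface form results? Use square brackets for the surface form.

[uvebvop]

Rule 1 Word-Final Devoicing: [ubepvob] → [ubepvop]
Rule 2 Stop Lenition: [ubepvop] → [uvepvop]
Rule 3 Regressive Voicing Assimilation: [uvepvop] → [uvebvop]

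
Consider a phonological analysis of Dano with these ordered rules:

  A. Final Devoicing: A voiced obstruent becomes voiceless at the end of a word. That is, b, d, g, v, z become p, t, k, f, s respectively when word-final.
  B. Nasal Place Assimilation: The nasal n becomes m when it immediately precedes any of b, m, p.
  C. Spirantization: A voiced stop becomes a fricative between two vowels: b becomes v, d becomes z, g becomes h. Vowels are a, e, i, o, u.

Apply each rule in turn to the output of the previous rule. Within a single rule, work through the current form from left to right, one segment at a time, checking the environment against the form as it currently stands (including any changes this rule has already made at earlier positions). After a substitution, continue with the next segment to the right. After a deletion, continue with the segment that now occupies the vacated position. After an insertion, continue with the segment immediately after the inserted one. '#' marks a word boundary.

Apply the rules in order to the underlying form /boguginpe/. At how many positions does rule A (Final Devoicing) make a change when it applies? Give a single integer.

0

A Final Devoicing: no change — [boguginpe]
B Nasal Place Assimilation: [boguginpe] → [bogugimpe]
C Spirantization: [bogugimpe] → [bohuhimpe]
Rule A changed 0 position(s).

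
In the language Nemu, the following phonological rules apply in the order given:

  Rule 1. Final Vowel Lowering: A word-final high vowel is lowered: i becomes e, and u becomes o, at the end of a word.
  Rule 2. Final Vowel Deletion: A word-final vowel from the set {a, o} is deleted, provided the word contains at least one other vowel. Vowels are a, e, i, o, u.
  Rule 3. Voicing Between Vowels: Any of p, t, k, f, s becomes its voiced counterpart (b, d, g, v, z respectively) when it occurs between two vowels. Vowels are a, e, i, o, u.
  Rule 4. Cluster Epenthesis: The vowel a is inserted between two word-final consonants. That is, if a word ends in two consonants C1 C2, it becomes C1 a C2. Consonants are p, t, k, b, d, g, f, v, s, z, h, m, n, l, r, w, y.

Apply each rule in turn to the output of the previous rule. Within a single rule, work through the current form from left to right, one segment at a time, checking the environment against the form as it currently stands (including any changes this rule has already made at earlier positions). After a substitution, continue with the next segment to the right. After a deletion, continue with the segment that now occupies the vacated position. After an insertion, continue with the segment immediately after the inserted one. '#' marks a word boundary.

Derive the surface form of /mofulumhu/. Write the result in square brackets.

Rule 1 Final Vowel Lowering: [mofulumhu] → [mofulumho]
Rule 2 Final Vowel Deletion: [mofulumho] → [mofulumh]
Rule 3 Voicing Between Vowels: [mofulumh] → [movulumh]
Rule 4 Cluster Epenthesis: [movulumh] → [movulumah]

[movulumah]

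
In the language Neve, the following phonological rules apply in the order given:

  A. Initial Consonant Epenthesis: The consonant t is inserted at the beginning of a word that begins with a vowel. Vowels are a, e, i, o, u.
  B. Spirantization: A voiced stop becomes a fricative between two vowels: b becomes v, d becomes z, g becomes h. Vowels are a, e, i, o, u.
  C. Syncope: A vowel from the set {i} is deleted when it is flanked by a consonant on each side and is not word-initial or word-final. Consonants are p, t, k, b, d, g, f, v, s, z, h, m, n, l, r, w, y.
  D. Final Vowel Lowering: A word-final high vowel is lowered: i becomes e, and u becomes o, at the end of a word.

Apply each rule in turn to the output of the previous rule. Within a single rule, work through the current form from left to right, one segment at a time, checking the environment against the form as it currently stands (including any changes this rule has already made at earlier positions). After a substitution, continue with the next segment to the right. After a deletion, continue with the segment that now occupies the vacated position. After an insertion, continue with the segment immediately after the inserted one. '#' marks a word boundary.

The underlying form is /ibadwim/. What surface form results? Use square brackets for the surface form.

A Initial Consonant Epenthesis: [ibadwim] → [tibadwim]
B Spirantization: [tibadwim] → [tivadwim]
C Syncope: [tivadwim] → [tvadwm]
D Final Vowel Lowering: no change — [tvadwm]

[tvadwm]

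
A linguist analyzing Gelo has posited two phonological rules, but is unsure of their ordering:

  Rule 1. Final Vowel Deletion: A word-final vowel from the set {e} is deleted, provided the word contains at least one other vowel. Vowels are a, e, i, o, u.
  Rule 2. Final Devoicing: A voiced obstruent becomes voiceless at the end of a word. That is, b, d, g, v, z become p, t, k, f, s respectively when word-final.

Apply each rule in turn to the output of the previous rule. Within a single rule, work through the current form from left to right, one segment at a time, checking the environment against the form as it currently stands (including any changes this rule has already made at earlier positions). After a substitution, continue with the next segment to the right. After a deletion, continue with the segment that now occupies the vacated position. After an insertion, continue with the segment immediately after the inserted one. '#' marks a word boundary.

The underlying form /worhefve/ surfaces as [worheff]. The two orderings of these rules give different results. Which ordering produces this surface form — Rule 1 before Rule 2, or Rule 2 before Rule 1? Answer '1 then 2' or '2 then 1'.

Order 1 then 2:
  1 Final Vowel Deletion: [worhefve] → [worhefv]
  2 Final Devoicing: [worhefv] → [worheff]
  result: [worheff]
Order 2 then 1:
  2 Final Devoicing: no change — [worhefve]
  1 Final Vowel Deletion: [worhefve] → [worhefv]
  result: [worhefv]

1 then 2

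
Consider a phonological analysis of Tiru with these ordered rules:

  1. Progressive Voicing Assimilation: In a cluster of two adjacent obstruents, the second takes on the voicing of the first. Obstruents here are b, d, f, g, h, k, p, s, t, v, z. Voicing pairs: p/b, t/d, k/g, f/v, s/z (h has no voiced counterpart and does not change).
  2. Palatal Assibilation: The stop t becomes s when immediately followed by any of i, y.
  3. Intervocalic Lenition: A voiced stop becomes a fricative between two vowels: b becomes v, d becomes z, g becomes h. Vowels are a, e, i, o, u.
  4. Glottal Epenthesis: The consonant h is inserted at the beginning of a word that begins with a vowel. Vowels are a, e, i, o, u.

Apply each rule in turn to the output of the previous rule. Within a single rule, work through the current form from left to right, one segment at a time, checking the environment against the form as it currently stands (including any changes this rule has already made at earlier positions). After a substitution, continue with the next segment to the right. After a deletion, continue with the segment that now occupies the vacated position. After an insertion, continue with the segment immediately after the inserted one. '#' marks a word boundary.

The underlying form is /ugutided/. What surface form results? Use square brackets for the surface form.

[huhusized]

1 Progressive Voicing Assimilation: no change — [ugutided]
2 Palatal Assibilation: [ugutided] → [ugusided]
3 Intervocalic Lenition: [ugusided] → [uhusized]
4 Glottal Epenthesis: [uhusized] → [huhusized]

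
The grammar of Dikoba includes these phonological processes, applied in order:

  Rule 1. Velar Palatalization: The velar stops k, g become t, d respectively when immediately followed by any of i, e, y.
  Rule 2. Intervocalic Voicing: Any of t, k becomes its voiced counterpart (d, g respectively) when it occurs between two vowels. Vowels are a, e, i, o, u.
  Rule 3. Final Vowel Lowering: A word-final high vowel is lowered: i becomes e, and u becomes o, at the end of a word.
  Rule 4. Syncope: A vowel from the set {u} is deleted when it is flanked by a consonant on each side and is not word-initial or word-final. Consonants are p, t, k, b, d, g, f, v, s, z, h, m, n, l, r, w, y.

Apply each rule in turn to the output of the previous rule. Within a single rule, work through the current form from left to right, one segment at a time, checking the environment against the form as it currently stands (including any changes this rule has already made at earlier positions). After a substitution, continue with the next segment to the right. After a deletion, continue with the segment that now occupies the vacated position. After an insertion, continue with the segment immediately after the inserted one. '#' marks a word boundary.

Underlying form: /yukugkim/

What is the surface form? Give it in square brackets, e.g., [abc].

[yggtim]

Rule 1 Velar Palatalization: [yukugkim] → [yukugtim]
Rule 2 Intervocalic Voicing: [yukugtim] → [yugugtim]
Rule 3 Final Vowel Lowering: no change — [yugugtim]
Rule 4 Syncope: [yugugtim] → [yggtim]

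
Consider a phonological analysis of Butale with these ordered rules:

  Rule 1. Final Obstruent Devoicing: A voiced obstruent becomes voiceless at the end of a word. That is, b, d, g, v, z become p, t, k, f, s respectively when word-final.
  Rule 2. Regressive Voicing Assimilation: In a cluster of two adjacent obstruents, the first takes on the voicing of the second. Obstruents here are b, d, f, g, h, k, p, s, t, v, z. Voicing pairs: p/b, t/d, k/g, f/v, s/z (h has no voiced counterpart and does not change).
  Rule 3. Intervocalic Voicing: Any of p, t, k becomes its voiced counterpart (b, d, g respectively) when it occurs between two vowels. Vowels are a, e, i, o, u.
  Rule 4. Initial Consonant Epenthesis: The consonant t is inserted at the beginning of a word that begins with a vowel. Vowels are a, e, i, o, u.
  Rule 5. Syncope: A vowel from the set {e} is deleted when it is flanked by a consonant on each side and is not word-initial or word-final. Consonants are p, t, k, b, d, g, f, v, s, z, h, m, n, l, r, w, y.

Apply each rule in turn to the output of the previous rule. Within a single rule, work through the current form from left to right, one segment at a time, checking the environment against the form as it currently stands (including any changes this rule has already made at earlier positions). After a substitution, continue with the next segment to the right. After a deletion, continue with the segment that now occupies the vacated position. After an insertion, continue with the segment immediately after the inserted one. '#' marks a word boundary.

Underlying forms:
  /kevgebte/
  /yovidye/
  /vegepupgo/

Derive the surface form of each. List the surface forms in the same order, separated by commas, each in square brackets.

[kvgpte], [yovidye], [vgbubgo]

/kevgebte/:
  Rule 1 Final Obstruent Devoicing: no change — [kevgebte]
  Rule 2 Regressive Voicing Assimilation: [kevgebte] → [kevgepte]
  Rule 3 Intervocalic Voicing: no change — [kevgepte]
  Rule 4 Initial Consonant Epenthesis: no change — [kevgepte]
  Rule 5 Syncope: [kevgepte] → [kvgpte]
/yovidye/:
  Rule 1 Final Obstruent Devoicing: no change — [yovidye]
  Rule 2 Regressive Voicing Assimilation: no change — [yovidye]
  Rule 3 Intervocalic Voicing: no change — [yovidye]
  Rule 4 Initial Consonant Epenthesis: no change — [yovidye]
  Rule 5 Syncope: no change — [yovidye]
/vegepupgo/:
  Rule 1 Final Obstruent Devoicing: no change — [vegepupgo]
  Rule 2 Regressive Voicing Assimilation: [vegepupgo] → [vegepubgo]
  Rule 3 Intervocalic Voicing: [vegepubgo] → [vegebubgo]
  Rule 4 Initial Consonant Epenthesis: no change — [vegebubgo]
  Rule 5 Syncope: [vegebubgo] → [vgbubgo]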